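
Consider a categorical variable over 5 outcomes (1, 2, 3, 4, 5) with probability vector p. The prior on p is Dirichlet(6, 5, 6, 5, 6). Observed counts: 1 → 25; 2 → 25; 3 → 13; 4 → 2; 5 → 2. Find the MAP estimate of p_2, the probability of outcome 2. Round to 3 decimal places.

MAP estimate: 0.322

The posterior is Dirichlet(αᵢ + nᵢ) = Dirichlet(31, 30, 19, 7, 8).
For a Dirichlet(a₁,…,a_K) with all aᵢ > 1, the mode has j-th component (aⱼ − 1)/(Σaᵢ − K).
Here Σaᵢ = 95 and K = 5, so p_2 = (30 − 1)/(95 − 5) = 29/90 ≈ 0.322.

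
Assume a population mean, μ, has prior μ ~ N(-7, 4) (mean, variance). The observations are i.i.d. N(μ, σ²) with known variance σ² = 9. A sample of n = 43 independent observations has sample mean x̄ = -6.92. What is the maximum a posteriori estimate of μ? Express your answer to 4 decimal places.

μ̂_MAP = -6.9240

n = 43, x̄ = -6.92.
For a Normal prior and Normal likelihood with known variance, the posterior is Normal; its mode equals its mean, the precision-weighted average.
Prior precision 1/σ₀² = 1/4 = 0.25; data precision n/σ² = 43/9.
μ̂ = (0.25·(-7) + (43/9)·(-6.92)) / (0.25 + 43/9) = (-31331/900)/(181/36) = -31331/4525 ≈ -6.9240.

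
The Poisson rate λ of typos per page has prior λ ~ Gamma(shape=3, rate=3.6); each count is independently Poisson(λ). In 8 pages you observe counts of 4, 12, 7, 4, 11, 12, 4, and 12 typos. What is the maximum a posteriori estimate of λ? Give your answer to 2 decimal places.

λ̂_MAP = 5.86

Σxᵢ = 4+12+7+4+11+12+4+12 = 66, with n = 8.
Posterior ∝ λ^2e^(−3.6λ) · λ^66e^(−8λ) = λ^68e^(−11.6λ), i.e. Gamma(shape=69, rate=11.6).
The mode of a Gamma(a, b) with a ≥ 1 (shape–rate) is (a−1)/b = 68/11.6 ≈ 5.86.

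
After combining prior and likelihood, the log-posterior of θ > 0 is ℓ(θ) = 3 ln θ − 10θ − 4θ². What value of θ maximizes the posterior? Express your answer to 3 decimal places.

θ̂_MAP = 0.250

ℓ'(θ) = 3/θ − 10 − 8θ. Setting this to zero and multiplying by θ: 8θ² + 10θ − 3 = 0.
θ = (−10 + √(10² + 4·8·3)) / (2·8) = (−10 + √196) / 16 = (−10 + 14)/16 = 1/4.
ℓ''(θ) = −3/θ² − 8 < 0, confirming a maximum.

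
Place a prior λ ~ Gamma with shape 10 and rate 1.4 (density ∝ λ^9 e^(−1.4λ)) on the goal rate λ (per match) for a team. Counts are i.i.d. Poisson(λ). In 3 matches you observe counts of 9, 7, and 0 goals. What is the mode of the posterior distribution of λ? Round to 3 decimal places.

λ̂_MAP = 5.682

Σxᵢ = 9+7+0 = 16, with n = 3.
Posterior ∝ λ^9e^(−1.4λ) · λ^16e^(−3λ) = λ^25e^(−4.4λ), i.e. Gamma(shape=26, rate=4.4).
The mode of a Gamma(a, b) with a ≥ 1 (shape–rate) is (a−1)/b = 25/4.4 ≈ 5.682.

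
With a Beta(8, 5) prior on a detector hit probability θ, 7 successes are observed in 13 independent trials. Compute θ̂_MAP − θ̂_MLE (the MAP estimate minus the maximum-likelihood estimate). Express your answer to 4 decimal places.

MAP − MLE = 0.0449

Posterior is Beta(15, 11); MAP = (15−1)/(26−2) = 14/24 ≈ 0.58333.
MLE ignores the prior: θ̂_MLE = k/n = 7/13 ≈ 0.53846.
Difference = 14/24 − 7/13 = 7/156 ≈ 0.0449.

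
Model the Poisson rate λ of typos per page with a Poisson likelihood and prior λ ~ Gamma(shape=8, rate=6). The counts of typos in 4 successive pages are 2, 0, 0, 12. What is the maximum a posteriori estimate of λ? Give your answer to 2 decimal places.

Σxᵢ = 2+0+0+12 = 14, with n = 4.
Posterior ∝ λ^7e^(−6λ) · λ^14e^(−4λ) = λ^21e^(−10λ), i.e. Gamma(shape=22, rate=10).
The mode of a Gamma(a, b) with a ≥ 1 (shape–rate) is (a−1)/b = 21/10 ≈ 2.10.

λ̂_MAP = 2.10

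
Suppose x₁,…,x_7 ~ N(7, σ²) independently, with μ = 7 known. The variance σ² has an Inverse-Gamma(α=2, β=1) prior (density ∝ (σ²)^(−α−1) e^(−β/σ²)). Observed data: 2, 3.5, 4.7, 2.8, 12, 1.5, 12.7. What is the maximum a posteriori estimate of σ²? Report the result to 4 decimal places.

Sum of squared deviations about the known mean: SS = (2−7)² + (3.5−7)² + (4.7−7)² + (2.8−7)² + (12−7)² + (1.5−7)² + (12.7−7)² = 147.92.
The Normal likelihood contributes (σ²)^(−n/2) exp(−SS/(2σ²)), so the posterior is Inverse-Gamma(α + n/2, β + SS/2) = Inverse-Gamma(5.5, 74.96).
The mode of Inverse-Gamma(a, b) is b/(a+1) = 74.96/6.5 ≈ 11.5323.

σ̂²_MAP = 11.5323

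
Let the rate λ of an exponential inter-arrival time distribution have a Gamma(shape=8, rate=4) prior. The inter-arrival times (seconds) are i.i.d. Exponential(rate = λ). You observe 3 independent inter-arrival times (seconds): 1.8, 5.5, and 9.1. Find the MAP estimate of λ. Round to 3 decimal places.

λ̂_MAP = 0.490

The Exponential(rate=λ) likelihood is ∝ λ^n e^(−λΣtᵢ). Here n = 3 and Σtᵢ = 1.8 + 5.5 + 9.1 = 16.4.
Posterior ∝ λ^7e^(−4λ) · λ^3e^(−16.4λ) = λ^10e^(−20.4λ), i.e. Gamma(11, 20.4).
Mode = (a−1)/b = 10/20.4 ≈ 0.490.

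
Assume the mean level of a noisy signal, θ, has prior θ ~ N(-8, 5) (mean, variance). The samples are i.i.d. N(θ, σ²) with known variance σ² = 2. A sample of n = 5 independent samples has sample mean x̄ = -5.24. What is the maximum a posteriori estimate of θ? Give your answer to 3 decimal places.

n = 5, x̄ = -5.24.
For a Normal prior and Normal likelihood with known variance, the posterior is Normal; its mode equals its mean, the precision-weighted average.
Prior precision 1/σ₀² = 1/5 = 0.2; data precision n/σ² = 5/2 = 2.5.
θ̂ = (0.2·(-8) + 2.5·(-5.24)) / (0.2 + 2.5) = (-14.7)/2.7 = -49/9 ≈ -5.444.

θ̂_MAP = -5.444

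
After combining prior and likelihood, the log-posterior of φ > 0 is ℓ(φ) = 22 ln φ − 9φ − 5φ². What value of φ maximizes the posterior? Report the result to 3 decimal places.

φ̂_MAP = 1.100

ℓ'(φ) = 22/φ − 9 − 10φ. Setting this to zero and multiplying by φ: 10φ² + 9φ − 22 = 0.
φ = (−9 + √(9² + 4·10·22)) / (2·10) = (−9 + √961) / 20 = (−9 + 31)/20 = 11/10.
ℓ''(φ) = −22/φ² − 10 < 0, confirming a maximum.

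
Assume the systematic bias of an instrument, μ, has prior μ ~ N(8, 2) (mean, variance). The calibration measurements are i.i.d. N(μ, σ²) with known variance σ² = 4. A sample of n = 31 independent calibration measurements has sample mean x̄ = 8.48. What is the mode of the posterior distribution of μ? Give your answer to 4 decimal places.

μ̂_MAP = 8.4509

n = 31, x̄ = 8.48.
For a Normal prior and Normal likelihood with known variance, the posterior is Normal; its mode equals its mean, the precision-weighted average.
Prior precision 1/σ₀² = 1/2 = 0.5; data precision n/σ² = 31/4 = 7.75.
μ̂ = (0.5·8 + 7.75·8.48) / (0.5 + 7.75) = 69.72/8.25 = 2324/275 ≈ 8.4509.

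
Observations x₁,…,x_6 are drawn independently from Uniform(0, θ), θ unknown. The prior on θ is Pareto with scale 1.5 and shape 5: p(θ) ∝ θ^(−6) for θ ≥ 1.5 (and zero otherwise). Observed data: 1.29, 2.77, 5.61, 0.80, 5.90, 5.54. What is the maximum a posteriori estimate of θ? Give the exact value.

θ̂_MAP = 5.90

The Uniform(0, θ) likelihood is θ^(−n) for θ ≥ max(xᵢ), zero otherwise. Here max(xᵢ) = 5.90.
Posterior ∝ θ^(−6) · θ^(−6) = θ^(−12) on θ ≥ max(1.5, 5.90) = 5.90.
This density is strictly decreasing in θ, so the posterior mode lies at the lower boundary of the support.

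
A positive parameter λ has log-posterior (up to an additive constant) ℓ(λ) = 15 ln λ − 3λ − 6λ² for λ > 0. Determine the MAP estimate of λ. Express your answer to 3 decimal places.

λ̂_MAP = 1.000

ℓ'(λ) = 15/λ − 3 − 12λ. Setting this to zero and multiplying by λ: 12λ² + 3λ − 15 = 0.
λ = (−3 + √(3² + 4·12·15)) / (2·12) = (−3 + √729) / 24 = (−3 + 27)/24 = 1.
ℓ''(λ) = −15/λ² − 12 < 0, confirming a maximum.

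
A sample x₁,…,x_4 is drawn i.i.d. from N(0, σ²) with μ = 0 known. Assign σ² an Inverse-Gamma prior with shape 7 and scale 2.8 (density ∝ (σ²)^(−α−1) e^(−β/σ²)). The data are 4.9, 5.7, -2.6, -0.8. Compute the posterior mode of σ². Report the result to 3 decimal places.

σ̂²_MAP = 3.475

Sum of squared deviations about the known mean: SS = (4.9−0)² + (5.7−0)² + (-2.6−0)² + (-0.8−0)² = 63.9.
The Normal likelihood contributes (σ²)^(−n/2) exp(−SS/(2σ²)), so the posterior is Inverse-Gamma(α + n/2, β + SS/2) = Inverse-Gamma(9, 34.75).
The mode of Inverse-Gamma(a, b) is b/(a+1) = 34.75/10 ≈ 3.475.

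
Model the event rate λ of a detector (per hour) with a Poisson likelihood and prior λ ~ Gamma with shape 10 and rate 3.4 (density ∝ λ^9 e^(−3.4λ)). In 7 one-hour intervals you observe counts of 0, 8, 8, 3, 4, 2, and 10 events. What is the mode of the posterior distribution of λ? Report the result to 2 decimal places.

Σxᵢ = 0+8+8+3+4+2+10 = 35, with n = 7.
Posterior ∝ λ^9e^(−3.4λ) · λ^35e^(−7λ) = λ^44e^(−10.4λ), i.e. Gamma(shape=45, rate=10.4).
The mode of a Gamma(a, b) with a ≥ 1 (shape–rate) is (a−1)/b = 44/10.4 ≈ 4.23.

λ̂_MAP = 4.23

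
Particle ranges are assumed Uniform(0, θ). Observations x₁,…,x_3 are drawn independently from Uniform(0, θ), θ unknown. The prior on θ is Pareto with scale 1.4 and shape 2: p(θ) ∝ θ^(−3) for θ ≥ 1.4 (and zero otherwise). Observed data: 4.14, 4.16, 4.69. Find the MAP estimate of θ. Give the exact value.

The Uniform(0, θ) likelihood is θ^(−n) for θ ≥ max(xᵢ), zero otherwise. Here max(xᵢ) = 4.69.
Posterior ∝ θ^(−3) · θ^(−3) = θ^(−6) on θ ≥ max(1.4, 4.69) = 4.69.
This density is strictly decreasing in θ, so the posterior mode lies at the lower boundary of the support.

θ̂_MAP = 4.69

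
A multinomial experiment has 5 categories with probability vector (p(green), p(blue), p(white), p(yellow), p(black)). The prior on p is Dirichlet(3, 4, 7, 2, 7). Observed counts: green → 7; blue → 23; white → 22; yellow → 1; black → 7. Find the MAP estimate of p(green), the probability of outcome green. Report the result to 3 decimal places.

MAP estimate of p(green) = 0.115

The posterior is Dirichlet(αᵢ + nᵢ) = Dirichlet(10, 27, 29, 3, 14).
For a Dirichlet(a₁,…,a_K) with all aᵢ > 1, the mode has j-th component (aⱼ − 1)/(Σaᵢ − K).
Here Σaᵢ = 83 and K = 5, so p(green) = (10 − 1)/(83 − 5) = 9/78 ≈ 0.115.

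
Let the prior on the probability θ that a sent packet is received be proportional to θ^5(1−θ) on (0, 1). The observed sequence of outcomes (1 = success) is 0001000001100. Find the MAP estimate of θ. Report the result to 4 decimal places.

θ̂_MAP = 0.4211

The prior density ∝ θ^5(1−θ)^1 is the kernel of Beta(6, 2).
Data: 3 successes in 13 trials (from the sequence). The binomial likelihood contributes θ^3(1−θ)^10, so the posterior is Beta(6+3, 2+10) = Beta(9, 12).
For Beta(a, b) with a, b > 1 the mode is (a−1)/(a+b−2) = 8/19 ≈ 0.4211.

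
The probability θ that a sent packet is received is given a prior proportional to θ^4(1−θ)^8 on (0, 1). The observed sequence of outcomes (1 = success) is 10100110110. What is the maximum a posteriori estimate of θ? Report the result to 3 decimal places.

The prior density ∝ θ^4(1−θ)^8 is the kernel of Beta(5, 9).
Data: 6 successes in 11 trials (from the sequence). The binomial likelihood contributes θ^6(1−θ)^5, so the posterior is Beta(5+6, 9+5) = Beta(11, 14).
For Beta(a, b) with a, b > 1 the mode is (a−1)/(a+b−2) = 10/23 ≈ 0.435.

θ̂_MAP = 0.435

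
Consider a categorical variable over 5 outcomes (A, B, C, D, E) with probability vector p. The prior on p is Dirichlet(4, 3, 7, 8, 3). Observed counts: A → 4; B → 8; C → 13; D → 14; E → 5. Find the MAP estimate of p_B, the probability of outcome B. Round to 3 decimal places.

MAP estimate of p_B = 0.156

The posterior is Dirichlet(αᵢ + nᵢ) = Dirichlet(8, 11, 20, 22, 8).
For a Dirichlet(a₁,…,a_K) with all aᵢ > 1, the mode has j-th component (aⱼ − 1)/(Σaᵢ − K).
Here Σaᵢ = 69 and K = 5, so p_B = (11 − 1)/(69 − 5) = 10/64 ≈ 0.156.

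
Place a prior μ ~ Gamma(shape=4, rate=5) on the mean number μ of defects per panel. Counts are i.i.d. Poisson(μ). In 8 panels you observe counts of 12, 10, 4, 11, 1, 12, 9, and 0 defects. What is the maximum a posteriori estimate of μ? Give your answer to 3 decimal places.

μ̂_MAP = 4.769

Σxᵢ = 12+10+4+11+1+12+9+0 = 59, with n = 8.
Posterior ∝ μ^3e^(−5μ) · μ^59e^(−8μ) = μ^62e^(−13μ), i.e. Gamma(shape=63, rate=13).
The mode of a Gamma(a, b) with a ≥ 1 (shape–rate) is (a−1)/b = 62/13 ≈ 4.769.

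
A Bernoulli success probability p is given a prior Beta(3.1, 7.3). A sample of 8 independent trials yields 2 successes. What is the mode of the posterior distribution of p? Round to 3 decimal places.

Prior: Beta(3.1, 7.3).
Data: 2 successes in 8 trials. The binomial likelihood contributes p^2(1−p)^6, so the posterior is Beta(3.1+2, 7.3+6) = Beta(5.1, 13.3).
For Beta(a, b) with a, b > 1 the mode is (a−1)/(a+b−2) = 4.1/16.4 ≈ 0.250.

p̂_MAP = 0.250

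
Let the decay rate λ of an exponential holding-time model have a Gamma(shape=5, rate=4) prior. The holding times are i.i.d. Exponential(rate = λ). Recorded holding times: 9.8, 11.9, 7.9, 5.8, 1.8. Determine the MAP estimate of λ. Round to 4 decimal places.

The Exponential(rate=λ) likelihood is ∝ λ^n e^(−λΣtᵢ). Here n = 5 and Σtᵢ = 9.8 + 11.9 + 7.9 + 5.8 + 1.8 = 37.2.
Posterior ∝ λ^4e^(−4λ) · λ^5e^(−37.2λ) = λ^9e^(−41.2λ), i.e. Gamma(10, 41.2).
Mode = (a−1)/b = 9/41.2 ≈ 0.2184.

λ̂_MAP = 0.2184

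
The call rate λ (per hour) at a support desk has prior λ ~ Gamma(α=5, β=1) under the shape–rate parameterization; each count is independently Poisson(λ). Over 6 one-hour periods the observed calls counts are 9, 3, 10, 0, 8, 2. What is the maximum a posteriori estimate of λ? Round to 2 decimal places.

Σxᵢ = 9+3+10+0+8+2 = 32, with n = 6.
Posterior ∝ λ^4e^(−1λ) · λ^32e^(−6λ) = λ^36e^(−7λ), i.e. Gamma(shape=37, rate=7).
The mode of a Gamma(a, b) with a ≥ 1 (shape–rate) is (a−1)/b = 36/7 ≈ 5.14.

λ̂_MAP = 5.14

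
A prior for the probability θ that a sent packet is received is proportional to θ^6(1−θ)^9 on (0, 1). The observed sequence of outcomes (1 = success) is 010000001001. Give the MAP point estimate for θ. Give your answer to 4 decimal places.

The prior density ∝ θ^6(1−θ)^9 is the kernel of Beta(7, 10).
Data: 3 successes in 12 trials (from the sequence). The binomial likelihood contributes θ^3(1−θ)^9, so the posterior is Beta(7+3, 10+9) = Beta(10, 19).
For Beta(a, b) with a, b > 1 the mode is (a−1)/(a+b−2) = 9/27 ≈ 0.3333.

θ̂_MAP = 0.3333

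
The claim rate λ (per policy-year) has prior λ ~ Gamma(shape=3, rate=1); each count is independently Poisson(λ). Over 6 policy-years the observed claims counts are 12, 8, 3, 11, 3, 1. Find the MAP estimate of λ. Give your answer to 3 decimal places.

λ̂_MAP = 5.714

Σxᵢ = 12+8+3+11+3+1 = 38, with n = 6.
Posterior ∝ λ^2e^(−1λ) · λ^38e^(−6λ) = λ^40e^(−7λ), i.e. Gamma(shape=41, rate=7).
The mode of a Gamma(a, b) with a ≥ 1 (shape–rate) is (a−1)/b = 40/7 ≈ 5.714.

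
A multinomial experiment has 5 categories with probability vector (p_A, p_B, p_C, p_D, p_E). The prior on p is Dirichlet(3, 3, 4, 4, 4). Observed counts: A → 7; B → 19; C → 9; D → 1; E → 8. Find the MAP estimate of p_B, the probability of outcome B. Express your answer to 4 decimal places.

MAP estimate of p_B = 0.3684

The posterior is Dirichlet(αᵢ + nᵢ) = Dirichlet(10, 22, 13, 5, 12).
For a Dirichlet(a₁,…,a_K) with all aᵢ > 1, the mode has j-th component (aⱼ − 1)/(Σaᵢ − K).
Here Σaᵢ = 62 and K = 5, so p_B = (22 − 1)/(62 − 5) = 21/57 ≈ 0.3684.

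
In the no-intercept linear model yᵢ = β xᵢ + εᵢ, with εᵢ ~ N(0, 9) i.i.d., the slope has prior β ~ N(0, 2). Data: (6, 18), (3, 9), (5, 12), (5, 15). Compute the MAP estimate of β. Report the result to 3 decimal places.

β̂_MAP = 2.714

log p(β | y) = −Σ(yᵢ − βxᵢ)²/(2·9) − β²/(2·2) + const.
Setting the derivative to zero: Σxᵢ(yᵢ − βxᵢ)/9 − β/2 = 0, so β = Σxᵢyᵢ / (Σxᵢ² + σ²/τ²).
Σxᵢyᵢ = 6·18 + 3·9 + 5·12 + 5·15 = 270; Σxᵢ² = 95; σ²/τ² = 4.5.
β̂_MAP = 270 / (95 + 4.5) = 270/99.5 ≈ 2.714.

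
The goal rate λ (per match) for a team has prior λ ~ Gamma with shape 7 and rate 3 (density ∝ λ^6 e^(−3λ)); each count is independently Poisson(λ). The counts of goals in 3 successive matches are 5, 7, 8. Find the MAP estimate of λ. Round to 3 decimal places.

λ̂_MAP = 4.333

Σxᵢ = 5+7+8 = 20, with n = 3.
Posterior ∝ λ^6e^(−3λ) · λ^20e^(−3λ) = λ^26e^(−6λ), i.e. Gamma(shape=27, rate=6).
The mode of a Gamma(a, b) with a ≥ 1 (shape–rate) is (a−1)/b = 26/6 ≈ 4.333.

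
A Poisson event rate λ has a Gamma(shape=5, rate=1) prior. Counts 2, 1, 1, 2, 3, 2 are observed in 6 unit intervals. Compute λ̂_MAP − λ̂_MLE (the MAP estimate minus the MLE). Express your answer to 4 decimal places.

Σxᵢ = 11. Posterior is Gamma(16, 7); MAP = (16−1)/7 = 15/7 ≈ 2.14286.
MLE = x̄ = 11/6 ≈ 1.83333.
Difference = 15/7 − 11/6 = 13/42 ≈ 0.3095.

MAP − MLE = 0.3095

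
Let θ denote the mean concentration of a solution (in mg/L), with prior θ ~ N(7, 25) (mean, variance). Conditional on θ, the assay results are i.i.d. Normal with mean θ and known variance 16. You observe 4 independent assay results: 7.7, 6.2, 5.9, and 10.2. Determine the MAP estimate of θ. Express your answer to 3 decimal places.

n = 4; x̄ = (7.7 + 6.2 + 5.9 + 10.2)/4 = 30/4 = 7.5.
For a Normal prior and Normal likelihood with known variance, the posterior is Normal; its mode equals its mean, the precision-weighted average.
Prior precision 1/σ₀² = 1/25 = 0.04; data precision n/σ² = 4/16 = 0.25.
θ̂ = (0.04·7 + 0.25·7.5) / (0.04 + 0.25) = 2.155/0.29 = 431/58 ≈ 7.431.

θ̂_MAP = 7.431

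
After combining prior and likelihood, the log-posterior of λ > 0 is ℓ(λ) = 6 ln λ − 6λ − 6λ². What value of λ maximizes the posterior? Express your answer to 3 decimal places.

λ̂_MAP = 0.500

ℓ'(λ) = 6/λ − 6 − 12λ. Setting this to zero and multiplying by λ: 12λ² + 6λ − 6 = 0.
λ = (−6 + √(6² + 4·12·6)) / (2·12) = (−6 + √324) / 24 = (−6 + 18)/24 = 1/2.
ℓ''(λ) = −6/λ² − 12 < 0, confirming a maximum.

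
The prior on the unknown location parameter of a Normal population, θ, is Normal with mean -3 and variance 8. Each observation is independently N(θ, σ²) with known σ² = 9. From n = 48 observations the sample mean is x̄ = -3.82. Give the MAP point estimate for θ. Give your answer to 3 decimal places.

θ̂_MAP = -3.801

n = 48, x̄ = -3.82.
For a Normal prior and Normal likelihood with known variance, the posterior is Normal; its mode equals its mean, the precision-weighted average.
Prior precision 1/σ₀² = 1/8 = 0.125; data precision n/σ² = 48/9 = 16/3.
θ̂ = (0.125·(-3) + (16/3)·(-3.82)) / (0.125 + 16/3) = (-12449/600)/(131/24) = -12449/3275 ≈ -3.801.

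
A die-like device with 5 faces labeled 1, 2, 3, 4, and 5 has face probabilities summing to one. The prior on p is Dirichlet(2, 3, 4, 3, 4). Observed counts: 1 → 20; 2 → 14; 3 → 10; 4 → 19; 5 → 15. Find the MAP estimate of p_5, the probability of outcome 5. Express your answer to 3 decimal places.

MAP estimate: 0.202

The posterior is Dirichlet(αᵢ + nᵢ) = Dirichlet(22, 17, 14, 22, 19).
For a Dirichlet(a₁,…,a_K) with all aᵢ > 1, the mode has j-th component (aⱼ − 1)/(Σaᵢ − K).
Here Σaᵢ = 94 and K = 5, so p_5 = (19 − 1)/(94 − 5) = 18/89 ≈ 0.202.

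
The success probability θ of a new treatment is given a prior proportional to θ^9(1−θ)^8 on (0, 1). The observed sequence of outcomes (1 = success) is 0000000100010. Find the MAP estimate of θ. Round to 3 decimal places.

θ̂_MAP = 0.367

The prior density ∝ θ^9(1−θ)^8 is the kernel of Beta(10, 9).
Data: 2 successes in 13 trials (from the sequence). The binomial likelihood contributes θ^2(1−θ)^11, so the posterior is Beta(10+2, 9+11) = Beta(12, 20).
For Beta(a, b) with a, b > 1 the mode is (a−1)/(a+b−2) = 11/30 ≈ 0.367.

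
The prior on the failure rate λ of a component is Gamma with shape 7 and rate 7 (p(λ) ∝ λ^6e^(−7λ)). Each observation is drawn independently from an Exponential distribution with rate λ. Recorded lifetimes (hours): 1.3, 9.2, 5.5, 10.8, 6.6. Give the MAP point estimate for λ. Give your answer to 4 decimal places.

The Exponential(rate=λ) likelihood is ∝ λ^n e^(−λΣtᵢ). Here n = 5 and Σtᵢ = 1.3 + 9.2 + 5.5 + 10.8 + 6.6 = 33.4.
Posterior ∝ λ^6e^(−7λ) · λ^5e^(−33.4λ) = λ^11e^(−40.4λ), i.e. Gamma(12, 40.4).
Mode = (a−1)/b = 11/40.4 ≈ 0.2723.

λ̂_MAP = 0.2723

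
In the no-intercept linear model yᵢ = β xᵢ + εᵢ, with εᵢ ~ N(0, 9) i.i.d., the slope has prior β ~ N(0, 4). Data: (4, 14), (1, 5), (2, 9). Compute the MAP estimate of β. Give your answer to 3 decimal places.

β̂_MAP = 3.398

log p(β | y) = −Σ(yᵢ − βxᵢ)²/(2·9) − β²/(2·4) + const.
Setting the derivative to zero: Σxᵢ(yᵢ − βxᵢ)/9 − β/4 = 0, so β = Σxᵢyᵢ / (Σxᵢ² + σ²/τ²).
Σxᵢyᵢ = 4·14 + 1·5 + 2·9 = 79; Σxᵢ² = 21; σ²/τ² = 2.25.
β̂_MAP = 79 / (21 + 2.25) = 79/23.25 ≈ 3.398.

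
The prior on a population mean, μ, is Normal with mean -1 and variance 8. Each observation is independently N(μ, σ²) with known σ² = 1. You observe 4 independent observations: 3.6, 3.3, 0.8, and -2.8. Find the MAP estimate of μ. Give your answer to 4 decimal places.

n = 4; x̄ = (3.6 + 3.3 + 0.8 + (-2.8))/4 = 4.9/4 = 1.225.
For a Normal prior and Normal likelihood with known variance, the posterior is Normal; its mode equals its mean, the precision-weighted average.
Prior precision 1/σ₀² = 1/8 = 0.125; data precision n/σ² = 4/1 = 4.
μ̂ = (0.125·(-1) + 4·1.225) / (0.125 + 4) = 4.775/4.125 = 191/165 ≈ 1.1576.

μ̂_MAP = 1.1576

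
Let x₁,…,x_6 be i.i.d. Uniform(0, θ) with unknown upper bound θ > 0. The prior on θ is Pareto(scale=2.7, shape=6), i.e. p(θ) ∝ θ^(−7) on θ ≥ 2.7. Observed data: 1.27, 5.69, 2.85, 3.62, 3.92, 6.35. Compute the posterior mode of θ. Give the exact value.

The Uniform(0, θ) likelihood is θ^(−n) for θ ≥ max(xᵢ), zero otherwise. Here max(xᵢ) = 6.35.
Posterior ∝ θ^(−7) · θ^(−6) = θ^(−13) on θ ≥ max(2.7, 6.35) = 6.35.
This density is strictly decreasing in θ, so the posterior mode lies at the lower boundary of the support.

θ̂_MAP = 6.35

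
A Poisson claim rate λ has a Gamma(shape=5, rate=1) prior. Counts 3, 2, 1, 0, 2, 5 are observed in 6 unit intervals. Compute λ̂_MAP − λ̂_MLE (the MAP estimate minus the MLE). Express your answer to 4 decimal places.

Σxᵢ = 13. Posterior is Gamma(18, 7); MAP = (18−1)/7 = 17/7 ≈ 2.42857.
MLE = x̄ = 13/6 ≈ 2.16667.
Difference = 17/7 − 13/6 = 11/42 ≈ 0.2619.

MAP − MLE = 0.2619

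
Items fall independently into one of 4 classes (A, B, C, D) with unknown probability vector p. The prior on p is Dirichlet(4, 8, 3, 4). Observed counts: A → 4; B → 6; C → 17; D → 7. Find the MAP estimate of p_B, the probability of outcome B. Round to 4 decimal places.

The posterior is Dirichlet(αᵢ + nᵢ) = Dirichlet(8, 14, 20, 11).
For a Dirichlet(a₁,…,a_K) with all aᵢ > 1, the mode has j-th component (aⱼ − 1)/(Σaᵢ − K).
Here Σaᵢ = 53 and K = 4, so p_B = (14 − 1)/(53 − 4) = 13/49 ≈ 0.2653.

MAP estimate of p_B = 0.2653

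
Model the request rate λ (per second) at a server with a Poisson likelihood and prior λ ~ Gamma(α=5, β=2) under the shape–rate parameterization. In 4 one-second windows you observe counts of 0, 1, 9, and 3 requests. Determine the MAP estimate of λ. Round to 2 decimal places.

λ̂_MAP = 2.83

Σxᵢ = 0+1+9+3 = 13, with n = 4.
Posterior ∝ λ^4e^(−2λ) · λ^13e^(−4λ) = λ^17e^(−6λ), i.e. Gamma(shape=18, rate=6).
The mode of a Gamma(a, b) with a ≥ 1 (shape–rate) is (a−1)/b = 17/6 ≈ 2.83.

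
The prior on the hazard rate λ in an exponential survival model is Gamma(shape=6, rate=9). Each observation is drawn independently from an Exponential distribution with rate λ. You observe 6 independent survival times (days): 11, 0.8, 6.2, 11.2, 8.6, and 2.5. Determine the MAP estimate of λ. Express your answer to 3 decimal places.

λ̂_MAP = 0.223

The Exponential(rate=λ) likelihood is ∝ λ^n e^(−λΣtᵢ). Here n = 6 and Σtᵢ = 11 + 0.8 + 6.2 + 11.2 + 8.6 + 2.5 = 40.3.
Posterior ∝ λ^5e^(−9λ) · λ^6e^(−40.3λ) = λ^11e^(−49.3λ), i.e. Gamma(12, 49.3).
Mode = (a−1)/b = 11/49.3 ≈ 0.223.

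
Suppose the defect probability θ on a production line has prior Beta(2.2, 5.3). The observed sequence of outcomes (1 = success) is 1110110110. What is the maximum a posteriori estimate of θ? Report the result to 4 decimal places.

Prior: Beta(2.2, 5.3).
Data: 7 successes in 10 trials (from the sequence). The binomial likelihood contributes θ^7(1−θ)^3, so the posterior is Beta(2.2+7, 5.3+3) = Beta(9.2, 8.3).
For Beta(a, b) with a, b > 1 the mode is (a−1)/(a+b−2) = 8.2/15.5 ≈ 0.5290.

θ̂_MAP = 0.5290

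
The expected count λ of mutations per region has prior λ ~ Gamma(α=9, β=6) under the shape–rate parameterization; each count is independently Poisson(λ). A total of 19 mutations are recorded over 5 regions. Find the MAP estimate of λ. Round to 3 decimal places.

λ̂_MAP = 2.455

Σxᵢ = 19, n = 5.
Posterior ∝ λ^8e^(−6λ) · λ^19e^(−5λ) = λ^27e^(−11λ), i.e. Gamma(shape=28, rate=11).
The mode of a Gamma(a, b) with a ≥ 1 (shape–rate) is (a−1)/b = 27/11 ≈ 2.455.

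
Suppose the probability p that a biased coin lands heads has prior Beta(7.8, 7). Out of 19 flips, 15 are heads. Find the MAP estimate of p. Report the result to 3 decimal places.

p̂_MAP = 0.686

Prior: Beta(7.8, 7).
Data: 15 successes in 19 trials. The binomial likelihood contributes p^15(1−p)^4, so the posterior is Beta(7.8+15, 7+4) = Beta(22.8, 11).
For Beta(a, b) with a, b > 1 the mode is (a−1)/(a+b−2) = 21.8/31.8 ≈ 0.686.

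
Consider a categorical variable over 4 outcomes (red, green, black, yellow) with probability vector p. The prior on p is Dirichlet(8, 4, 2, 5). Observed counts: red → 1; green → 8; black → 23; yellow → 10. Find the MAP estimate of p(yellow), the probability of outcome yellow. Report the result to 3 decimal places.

The posterior is Dirichlet(αᵢ + nᵢ) = Dirichlet(9, 12, 25, 15).
For a Dirichlet(a₁,…,a_K) with all aᵢ > 1, the mode has j-th component (aⱼ − 1)/(Σaᵢ − K).
Here Σaᵢ = 61 and K = 4, so p(yellow) = (15 − 1)/(61 − 4) = 14/57 ≈ 0.246.

MAP estimate of p(yellow) = 0.246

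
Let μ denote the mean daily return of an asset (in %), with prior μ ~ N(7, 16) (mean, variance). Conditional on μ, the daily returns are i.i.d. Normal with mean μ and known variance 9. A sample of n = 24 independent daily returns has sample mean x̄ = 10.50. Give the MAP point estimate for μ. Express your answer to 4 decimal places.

μ̂_MAP = 10.4198

n = 24, x̄ = 10.50.
For a Normal prior and Normal likelihood with known variance, the posterior is Normal; its mode equals its mean, the precision-weighted average.
Prior precision 1/σ₀² = 1/16 = 0.0625; data precision n/σ² = 24/9 = 8/3.
μ̂ = (0.0625·7 + (8/3)·10.5) / (0.0625 + 8/3) = 28.4375/(131/48) = 1365/131 ≈ 10.4198.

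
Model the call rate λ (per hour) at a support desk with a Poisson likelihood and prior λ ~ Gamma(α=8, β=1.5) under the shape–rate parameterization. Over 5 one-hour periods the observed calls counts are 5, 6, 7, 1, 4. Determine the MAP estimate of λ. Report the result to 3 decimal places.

Σxᵢ = 5+6+7+1+4 = 23, with n = 5.
Posterior ∝ λ^7e^(−1.5λ) · λ^23e^(−5λ) = λ^30e^(−6.5λ), i.e. Gamma(shape=31, rate=6.5).
The mode of a Gamma(a, b) with a ≥ 1 (shape–rate) is (a−1)/b = 30/6.5 ≈ 4.615.

λ̂_MAP = 4.615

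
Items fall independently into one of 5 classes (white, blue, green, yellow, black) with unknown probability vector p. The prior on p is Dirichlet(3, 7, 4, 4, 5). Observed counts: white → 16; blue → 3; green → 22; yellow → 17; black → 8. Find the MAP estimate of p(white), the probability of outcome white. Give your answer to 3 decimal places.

The posterior is Dirichlet(αᵢ + nᵢ) = Dirichlet(19, 10, 26, 21, 13).
For a Dirichlet(a₁,…,a_K) with all aᵢ > 1, the mode has j-th component (aⱼ − 1)/(Σaᵢ − K).
Here Σaᵢ = 89 and K = 5, so p(white) = (19 − 1)/(89 − 5) = 18/84 ≈ 0.214.

MAP estimate of p(white) = 0.214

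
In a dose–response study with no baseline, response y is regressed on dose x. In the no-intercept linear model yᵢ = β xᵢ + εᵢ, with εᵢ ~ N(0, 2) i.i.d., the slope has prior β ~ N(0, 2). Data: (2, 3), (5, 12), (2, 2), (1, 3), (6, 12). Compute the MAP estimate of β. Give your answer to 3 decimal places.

β̂_MAP = 2.042

log p(β | y) = −Σ(yᵢ − βxᵢ)²/(2·2) − β²/(2·2) + const.
Setting the derivative to zero: Σxᵢ(yᵢ − βxᵢ)/2 − β/2 = 0, so β = Σxᵢyᵢ / (Σxᵢ² + σ²/τ²).
Σxᵢyᵢ = 2·3 + 5·12 + 2·2 + 1·3 + 6·12 = 145; Σxᵢ² = 70; σ²/τ² = 1.
β̂_MAP = 145 / (70 + 1) = 145/71 ≈ 2.042.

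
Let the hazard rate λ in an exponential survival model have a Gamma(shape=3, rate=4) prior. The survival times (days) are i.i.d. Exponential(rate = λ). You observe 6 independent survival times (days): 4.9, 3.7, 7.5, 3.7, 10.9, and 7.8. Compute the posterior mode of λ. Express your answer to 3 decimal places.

The Exponential(rate=λ) likelihood is ∝ λ^n e^(−λΣtᵢ). Here n = 6 and Σtᵢ = 4.9 + 3.7 + 7.5 + 3.7 + 10.9 + 7.8 = 38.5.
Posterior ∝ λ^2e^(−4λ) · λ^6e^(−38.5λ) = λ^8e^(−42.5λ), i.e. Gamma(9, 42.5).
Mode = (a−1)/b = 8/42.5 ≈ 0.188.

λ̂_MAP = 0.188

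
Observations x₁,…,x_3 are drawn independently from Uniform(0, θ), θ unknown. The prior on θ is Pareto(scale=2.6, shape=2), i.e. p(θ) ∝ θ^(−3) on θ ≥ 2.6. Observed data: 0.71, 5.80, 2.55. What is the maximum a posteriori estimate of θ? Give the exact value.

The Uniform(0, θ) likelihood is θ^(−n) for θ ≥ max(xᵢ), zero otherwise. Here max(xᵢ) = 5.80.
Posterior ∝ θ^(−3) · θ^(−3) = θ^(−6) on θ ≥ max(2.6, 5.80) = 5.80.
This density is strictly decreasing in θ, so the posterior mode lies at the lower boundary of the support.

θ̂_MAP = 5.80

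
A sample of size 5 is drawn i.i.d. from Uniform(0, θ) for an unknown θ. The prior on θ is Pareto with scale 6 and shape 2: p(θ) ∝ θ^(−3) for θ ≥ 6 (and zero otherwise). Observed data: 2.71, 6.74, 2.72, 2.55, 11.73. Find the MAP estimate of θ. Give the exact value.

θ̂_MAP = 11.73

The Uniform(0, θ) likelihood is θ^(−n) for θ ≥ max(xᵢ), zero otherwise. Here max(xᵢ) = 11.73.
Posterior ∝ θ^(−3) · θ^(−5) = θ^(−8) on θ ≥ max(6, 11.73) = 11.73.
This density is strictly decreasing in θ, so the posterior mode lies at the lower boundary of the support.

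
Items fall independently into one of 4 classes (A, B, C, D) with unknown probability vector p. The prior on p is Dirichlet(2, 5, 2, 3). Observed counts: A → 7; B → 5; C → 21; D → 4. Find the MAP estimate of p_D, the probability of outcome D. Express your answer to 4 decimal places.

MAP estimate of p_D = 0.1333

The posterior is Dirichlet(αᵢ + nᵢ) = Dirichlet(9, 10, 23, 7).
For a Dirichlet(a₁,…,a_K) with all aᵢ > 1, the mode has j-th component (aⱼ − 1)/(Σaᵢ − K).
Here Σaᵢ = 49 and K = 4, so p_D = (7 − 1)/(49 − 4) = 6/45 ≈ 0.1333.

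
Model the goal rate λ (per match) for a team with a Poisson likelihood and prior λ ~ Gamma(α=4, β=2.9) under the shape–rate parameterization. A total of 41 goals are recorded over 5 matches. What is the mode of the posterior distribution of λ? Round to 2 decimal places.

Σxᵢ = 41, n = 5.
Posterior ∝ λ^3e^(−2.9λ) · λ^41e^(−5λ) = λ^44e^(−7.9λ), i.e. Gamma(shape=45, rate=7.9).
The mode of a Gamma(a, b) with a ≥ 1 (shape–rate) is (a−1)/b = 44/7.9 ≈ 5.57.

λ̂_MAP = 5.57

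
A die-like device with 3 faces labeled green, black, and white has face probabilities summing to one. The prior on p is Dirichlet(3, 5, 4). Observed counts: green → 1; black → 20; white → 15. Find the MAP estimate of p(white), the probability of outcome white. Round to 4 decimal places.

The posterior is Dirichlet(αᵢ + nᵢ) = Dirichlet(4, 25, 19).
For a Dirichlet(a₁,…,a_K) with all aᵢ > 1, the mode has j-th component (aⱼ − 1)/(Σaᵢ − K).
Here Σaᵢ = 48 and K = 3, so p(white) = (19 − 1)/(48 − 3) = 18/45 ≈ 0.4000.

MAP estimate of p(white) = 0.4000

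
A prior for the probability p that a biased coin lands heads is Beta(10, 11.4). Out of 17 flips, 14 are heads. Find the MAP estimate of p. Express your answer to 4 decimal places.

Prior: Beta(10, 11.4).
Data: 14 successes in 17 trials. The binomial likelihood contributes p^14(1−p)^3, so the posterior is Beta(10+14, 11.4+3) = Beta(24, 14.4).
For Beta(a, b) with a, b > 1 the mode is (a−1)/(a+b−2) = 23/36.4 ≈ 0.6319.

p̂_MAP = 0.6319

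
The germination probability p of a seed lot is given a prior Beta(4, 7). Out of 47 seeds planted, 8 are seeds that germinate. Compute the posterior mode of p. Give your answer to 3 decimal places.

Prior: Beta(4, 7).
Data: 8 successes in 47 trials. The binomial likelihood contributes p^8(1−p)^39, so the posterior is Beta(4+8, 7+39) = Beta(12, 46).
For Beta(a, b) with a, b > 1 the mode is (a−1)/(a+b−2) = 11/56 ≈ 0.196.

p̂_MAP = 0.196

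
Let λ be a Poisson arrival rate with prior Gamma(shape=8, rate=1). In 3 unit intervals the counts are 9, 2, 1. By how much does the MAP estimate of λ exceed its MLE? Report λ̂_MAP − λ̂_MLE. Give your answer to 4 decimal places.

Σxᵢ = 12. Posterior is Gamma(20, 4); MAP = (20−1)/4 = 19/4 ≈ 4.75000.
MLE = x̄ = 12/3 ≈ 4.00000.
Difference = 19/4 − 12/3 = 3/4 ≈ 0.7500.

MAP − MLE = 0.7500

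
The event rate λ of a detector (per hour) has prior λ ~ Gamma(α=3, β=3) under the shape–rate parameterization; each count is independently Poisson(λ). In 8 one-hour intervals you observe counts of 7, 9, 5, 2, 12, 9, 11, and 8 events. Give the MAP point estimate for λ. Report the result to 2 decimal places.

λ̂_MAP = 5.91

Σxᵢ = 7+9+5+2+12+9+11+8 = 63, with n = 8.
Posterior ∝ λ^2e^(−3λ) · λ^63e^(−8λ) = λ^65e^(−11λ), i.e. Gamma(shape=66, rate=11).
The mode of a Gamma(a, b) with a ≥ 1 (shape–rate) is (a−1)/b = 65/11 ≈ 5.91.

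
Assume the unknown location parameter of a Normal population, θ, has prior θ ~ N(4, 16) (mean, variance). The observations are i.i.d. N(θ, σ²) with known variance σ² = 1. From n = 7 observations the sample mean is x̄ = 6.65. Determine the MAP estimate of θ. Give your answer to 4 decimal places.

θ̂_MAP = 6.6265

n = 7, x̄ = 6.65.
For a Normal prior and Normal likelihood with known variance, the posterior is Normal; its mode equals its mean, the precision-weighted average.
Prior precision 1/σ₀² = 1/16 = 0.0625; data precision n/σ² = 7/1 = 7.
θ̂ = (0.0625·4 + 7·6.65) / (0.0625 + 7) = 46.8/7.0625 = 3744/565 ≈ 6.6265.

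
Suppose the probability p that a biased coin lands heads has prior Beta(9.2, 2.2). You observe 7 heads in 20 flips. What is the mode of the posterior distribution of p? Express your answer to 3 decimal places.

p̂_MAP = 0.517

Prior: Beta(9.2, 2.2).
Data: 7 successes in 20 trials. The binomial likelihood contributes p^7(1−p)^13, so the posterior is Beta(9.2+7, 2.2+13) = Beta(16.2, 15.2).
For Beta(a, b) with a, b > 1 the mode is (a−1)/(a+b−2) = 15.2/29.4 ≈ 0.517.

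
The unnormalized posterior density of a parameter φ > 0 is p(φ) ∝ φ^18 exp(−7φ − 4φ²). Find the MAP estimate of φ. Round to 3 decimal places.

φ̂_MAP = 1.125

ℓ'(φ) = 18/φ − 7 − 8φ. Setting this to zero and multiplying by φ: 8φ² + 7φ − 18 = 0.
φ = (−7 + √(7² + 4·8·18)) / (2·8) = (−7 + √625) / 16 = (−7 + 25)/16 = 9/8.
ℓ''(φ) = −18/φ² − 8 < 0, confirming a maximum.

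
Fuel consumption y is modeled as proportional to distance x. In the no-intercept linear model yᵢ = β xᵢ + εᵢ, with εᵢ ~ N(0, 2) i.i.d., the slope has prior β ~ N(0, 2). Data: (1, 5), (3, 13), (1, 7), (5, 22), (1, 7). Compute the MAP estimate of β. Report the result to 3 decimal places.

β̂_MAP = 4.421

log p(β | y) = −Σ(yᵢ − βxᵢ)²/(2·2) − β²/(2·2) + const.
Setting the derivative to zero: Σxᵢ(yᵢ − βxᵢ)/2 − β/2 = 0, so β = Σxᵢyᵢ / (Σxᵢ² + σ²/τ²).
Σxᵢyᵢ = 1·5 + 3·13 + 1·7 + 5·22 + 1·7 = 168; Σxᵢ² = 37; σ²/τ² = 1.
β̂_MAP = 168 / (37 + 1) = 168/38 ≈ 4.421.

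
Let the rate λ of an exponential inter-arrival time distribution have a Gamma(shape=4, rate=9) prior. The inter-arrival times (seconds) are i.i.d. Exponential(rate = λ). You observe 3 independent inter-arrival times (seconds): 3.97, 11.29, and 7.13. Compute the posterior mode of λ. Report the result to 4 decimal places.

The Exponential(rate=λ) likelihood is ∝ λ^n e^(−λΣtᵢ). Here n = 3 and Σtᵢ = 3.97 + 11.29 + 7.13 = 22.39.
Posterior ∝ λ^3e^(−9λ) · λ^3e^(−22.39λ) = λ^6e^(−31.39λ), i.e. Gamma(7, 31.39).
Mode = (a−1)/b = 6/31.39 ≈ 0.1911.

λ̂_MAP = 0.1911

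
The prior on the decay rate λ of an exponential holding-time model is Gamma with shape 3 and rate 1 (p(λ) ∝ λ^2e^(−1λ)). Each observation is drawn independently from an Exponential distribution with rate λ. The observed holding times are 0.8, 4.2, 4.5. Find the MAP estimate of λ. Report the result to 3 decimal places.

The Exponential(rate=λ) likelihood is ∝ λ^n e^(−λΣtᵢ). Here n = 3 and Σtᵢ = 0.8 + 4.2 + 4.5 = 9.5.
Posterior ∝ λ^2e^(−1λ) · λ^3e^(−9.5λ) = λ^5e^(−10.5λ), i.e. Gamma(6, 10.5).
Mode = (a−1)/b = 5/10.5 ≈ 0.476.

λ̂_MAP = 0.476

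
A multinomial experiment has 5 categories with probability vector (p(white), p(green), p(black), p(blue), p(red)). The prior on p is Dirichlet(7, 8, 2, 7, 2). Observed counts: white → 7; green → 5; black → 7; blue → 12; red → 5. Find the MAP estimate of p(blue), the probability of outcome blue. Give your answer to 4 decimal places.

The posterior is Dirichlet(αᵢ + nᵢ) = Dirichlet(14, 13, 9, 19, 7).
For a Dirichlet(a₁,…,a_K) with all aᵢ > 1, the mode has j-th component (aⱼ − 1)/(Σaᵢ − K).
Here Σaᵢ = 62 and K = 5, so p(blue) = (19 − 1)/(62 − 5) = 18/57 ≈ 0.3158.

MAP estimate of p(blue) = 0.3158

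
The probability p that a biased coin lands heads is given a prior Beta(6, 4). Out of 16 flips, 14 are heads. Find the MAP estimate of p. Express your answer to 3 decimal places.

p̂_MAP = 0.792

Prior: Beta(6, 4).
Data: 14 successes in 16 trials. The binomial likelihood contributes p^14(1−p)^2, so the posterior is Beta(6+14, 4+2) = Beta(20, 6).
For Beta(a, b) with a, b > 1 the mode is (a−1)/(a+b−2) = 19/24 ≈ 0.792.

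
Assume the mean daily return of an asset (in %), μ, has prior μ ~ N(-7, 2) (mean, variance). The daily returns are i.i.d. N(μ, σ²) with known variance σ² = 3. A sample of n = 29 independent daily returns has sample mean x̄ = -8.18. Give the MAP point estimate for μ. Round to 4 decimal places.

μ̂_MAP = -8.1220

n = 29, x̄ = -8.18.
For a Normal prior and Normal likelihood with known variance, the posterior is Normal; its mode equals its mean, the precision-weighted average.
Prior precision 1/σ₀² = 1/2 = 0.5; data precision n/σ² = 29/3.
μ̂ = (0.5·(-7) + (29/3)·(-8.18)) / (0.5 + 29/3) = (-6193/75)/(61/6) = -12386/1525 ≈ -8.1220.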